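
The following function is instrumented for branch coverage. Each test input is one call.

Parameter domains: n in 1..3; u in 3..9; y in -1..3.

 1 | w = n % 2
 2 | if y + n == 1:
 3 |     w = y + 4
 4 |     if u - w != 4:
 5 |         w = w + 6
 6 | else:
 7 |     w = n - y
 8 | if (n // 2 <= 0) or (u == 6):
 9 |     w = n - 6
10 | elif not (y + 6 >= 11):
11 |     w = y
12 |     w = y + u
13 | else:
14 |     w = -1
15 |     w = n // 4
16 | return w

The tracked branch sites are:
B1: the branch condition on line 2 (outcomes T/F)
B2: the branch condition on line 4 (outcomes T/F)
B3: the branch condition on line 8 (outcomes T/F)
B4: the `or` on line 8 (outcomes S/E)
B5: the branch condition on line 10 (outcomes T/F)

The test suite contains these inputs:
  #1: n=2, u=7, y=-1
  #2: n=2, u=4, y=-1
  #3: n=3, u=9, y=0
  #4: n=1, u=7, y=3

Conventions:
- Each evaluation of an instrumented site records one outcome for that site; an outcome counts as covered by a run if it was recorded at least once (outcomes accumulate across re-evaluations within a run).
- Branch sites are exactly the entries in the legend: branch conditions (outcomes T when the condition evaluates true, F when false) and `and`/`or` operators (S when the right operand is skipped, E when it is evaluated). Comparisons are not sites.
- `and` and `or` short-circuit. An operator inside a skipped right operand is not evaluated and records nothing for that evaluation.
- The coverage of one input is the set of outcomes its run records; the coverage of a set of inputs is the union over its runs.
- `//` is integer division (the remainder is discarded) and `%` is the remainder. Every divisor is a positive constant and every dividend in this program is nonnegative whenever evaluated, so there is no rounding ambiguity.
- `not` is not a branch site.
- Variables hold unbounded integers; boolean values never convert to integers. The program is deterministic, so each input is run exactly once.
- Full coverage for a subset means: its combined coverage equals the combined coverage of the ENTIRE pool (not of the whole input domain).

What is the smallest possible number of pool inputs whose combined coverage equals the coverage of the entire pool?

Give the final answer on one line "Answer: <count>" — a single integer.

input #1, n=2, u=7, y=-1: outcomes B1=T, B2=F, B3=F, B4=E, B5=T
input #2, n=2, u=4, y=-1: outcomes B1=T, B2=T, B3=F, B4=E, B5=T
input #3, n=3, u=9, y=0: outcomes B1=F, B3=F, B4=E, B5=T
input #4, n=1, u=7, y=3: outcomes B1=F, B3=T, B4=S
the full pool covers 9 outcomes: B1=T, B1=F, B2=T, B2=F, B3=T, B3=F, B4=S, B4=E, B5=T
every size-1 subset falls short of the 9 outcomes (best: 5/9)
every size-2 subset falls short of the 9 outcomes (best: 8/9)
at size 3, {1, 2, 4} reaches all 9 outcomes; every lexicographically earlier size-3 subset fails

Answer: 3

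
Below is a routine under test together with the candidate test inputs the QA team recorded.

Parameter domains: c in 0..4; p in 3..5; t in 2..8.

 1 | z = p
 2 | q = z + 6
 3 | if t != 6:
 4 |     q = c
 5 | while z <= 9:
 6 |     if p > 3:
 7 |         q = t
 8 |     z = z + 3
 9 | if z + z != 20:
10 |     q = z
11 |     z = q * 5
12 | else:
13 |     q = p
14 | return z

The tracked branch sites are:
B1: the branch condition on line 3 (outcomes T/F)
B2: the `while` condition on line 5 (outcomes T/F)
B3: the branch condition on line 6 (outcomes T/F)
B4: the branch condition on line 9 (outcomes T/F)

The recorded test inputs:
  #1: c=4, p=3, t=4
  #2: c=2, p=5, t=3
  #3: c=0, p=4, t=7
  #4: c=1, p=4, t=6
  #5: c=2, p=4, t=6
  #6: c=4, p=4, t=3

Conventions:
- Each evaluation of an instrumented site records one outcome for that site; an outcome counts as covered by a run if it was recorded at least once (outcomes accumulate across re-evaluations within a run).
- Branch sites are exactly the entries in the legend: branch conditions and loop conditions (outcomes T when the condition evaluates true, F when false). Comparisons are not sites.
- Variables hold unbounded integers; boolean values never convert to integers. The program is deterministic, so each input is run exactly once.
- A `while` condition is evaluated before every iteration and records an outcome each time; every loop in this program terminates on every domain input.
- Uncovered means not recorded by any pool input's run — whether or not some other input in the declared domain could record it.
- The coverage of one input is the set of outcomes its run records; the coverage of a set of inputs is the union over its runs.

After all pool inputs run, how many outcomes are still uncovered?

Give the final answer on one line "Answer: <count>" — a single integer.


run #1 (c=4, p=3, t=4) records B1=T, B2=T, B2=F, B3=F, B4=T
run #2 (c=2, p=5, t=3) records B1=T, B2=T, B2=F, B3=T, B4=T
run #3 (c=0, p=4, t=7) records B1=T, B2=T, B2=F, B3=T, B4=F
run #4 (c=1, p=4, t=6) records B1=F, B2=T, B2=F, B3=T, B4=F
run #5 (c=2, p=4, t=6) records B1=F, B2=T, B2=F, B3=T, B4=F
run #6 (c=4, p=4, t=3) records B1=T, B2=T, B2=F, B3=T, B4=F
union over the pool: B1=T, B1=F, B2=T, B2=F, B3=T, B3=F, B4=T, B4=F
uncovered (0 of 8): none
Answer: 0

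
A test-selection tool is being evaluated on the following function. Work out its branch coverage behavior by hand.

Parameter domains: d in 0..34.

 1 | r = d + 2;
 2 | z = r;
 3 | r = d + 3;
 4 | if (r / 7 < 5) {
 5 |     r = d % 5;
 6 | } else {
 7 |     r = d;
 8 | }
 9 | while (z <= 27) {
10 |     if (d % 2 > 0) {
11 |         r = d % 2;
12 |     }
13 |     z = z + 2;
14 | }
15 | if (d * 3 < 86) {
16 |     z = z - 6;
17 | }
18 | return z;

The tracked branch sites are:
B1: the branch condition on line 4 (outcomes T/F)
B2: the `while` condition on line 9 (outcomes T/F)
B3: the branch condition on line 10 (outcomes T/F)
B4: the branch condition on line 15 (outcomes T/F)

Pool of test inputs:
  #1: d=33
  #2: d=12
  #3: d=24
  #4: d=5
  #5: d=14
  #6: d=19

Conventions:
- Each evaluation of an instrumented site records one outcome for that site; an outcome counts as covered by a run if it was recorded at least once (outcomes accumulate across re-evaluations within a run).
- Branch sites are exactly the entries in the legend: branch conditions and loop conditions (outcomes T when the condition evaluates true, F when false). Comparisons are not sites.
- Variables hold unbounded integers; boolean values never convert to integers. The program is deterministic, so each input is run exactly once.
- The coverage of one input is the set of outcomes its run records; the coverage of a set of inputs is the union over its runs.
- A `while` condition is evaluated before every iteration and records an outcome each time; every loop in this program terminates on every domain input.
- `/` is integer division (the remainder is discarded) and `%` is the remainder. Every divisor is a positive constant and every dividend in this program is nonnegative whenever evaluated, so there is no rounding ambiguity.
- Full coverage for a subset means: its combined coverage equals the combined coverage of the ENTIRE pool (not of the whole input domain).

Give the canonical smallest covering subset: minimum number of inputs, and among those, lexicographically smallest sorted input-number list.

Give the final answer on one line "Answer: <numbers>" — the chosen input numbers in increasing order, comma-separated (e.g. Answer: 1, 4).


run #1 (d=33) records B1=F, B2=F, B4=F
run #2 (d=12) records B1=T, B2=T, B2=F, B3=F, B4=T
run #3 (d=24) records B1=T, B2=T, B2=F, B3=F, B4=T
run #4 (d=5) records B1=T, B2=T, B2=F, B3=T, B4=T
run #5 (d=14) records B1=T, B2=T, B2=F, B3=F, B4=T
run #6 (d=19) records B1=T, B2=T, B2=F, B3=T, B4=T
the full pool covers 8 outcomes: B1=T, B1=F, B2=T, B2=F, B3=T, B3=F, B4=T, B4=F
size 1 is not enough: best union over all size-1 subsets is 5/8
size 2 is not enough: best union over all size-2 subsets is 7/8
the canonical winner is {1, 2, 4}: size 3, full 8-outcome coverage, earliest index list among size-3 covers
Answer: 1, 2, 4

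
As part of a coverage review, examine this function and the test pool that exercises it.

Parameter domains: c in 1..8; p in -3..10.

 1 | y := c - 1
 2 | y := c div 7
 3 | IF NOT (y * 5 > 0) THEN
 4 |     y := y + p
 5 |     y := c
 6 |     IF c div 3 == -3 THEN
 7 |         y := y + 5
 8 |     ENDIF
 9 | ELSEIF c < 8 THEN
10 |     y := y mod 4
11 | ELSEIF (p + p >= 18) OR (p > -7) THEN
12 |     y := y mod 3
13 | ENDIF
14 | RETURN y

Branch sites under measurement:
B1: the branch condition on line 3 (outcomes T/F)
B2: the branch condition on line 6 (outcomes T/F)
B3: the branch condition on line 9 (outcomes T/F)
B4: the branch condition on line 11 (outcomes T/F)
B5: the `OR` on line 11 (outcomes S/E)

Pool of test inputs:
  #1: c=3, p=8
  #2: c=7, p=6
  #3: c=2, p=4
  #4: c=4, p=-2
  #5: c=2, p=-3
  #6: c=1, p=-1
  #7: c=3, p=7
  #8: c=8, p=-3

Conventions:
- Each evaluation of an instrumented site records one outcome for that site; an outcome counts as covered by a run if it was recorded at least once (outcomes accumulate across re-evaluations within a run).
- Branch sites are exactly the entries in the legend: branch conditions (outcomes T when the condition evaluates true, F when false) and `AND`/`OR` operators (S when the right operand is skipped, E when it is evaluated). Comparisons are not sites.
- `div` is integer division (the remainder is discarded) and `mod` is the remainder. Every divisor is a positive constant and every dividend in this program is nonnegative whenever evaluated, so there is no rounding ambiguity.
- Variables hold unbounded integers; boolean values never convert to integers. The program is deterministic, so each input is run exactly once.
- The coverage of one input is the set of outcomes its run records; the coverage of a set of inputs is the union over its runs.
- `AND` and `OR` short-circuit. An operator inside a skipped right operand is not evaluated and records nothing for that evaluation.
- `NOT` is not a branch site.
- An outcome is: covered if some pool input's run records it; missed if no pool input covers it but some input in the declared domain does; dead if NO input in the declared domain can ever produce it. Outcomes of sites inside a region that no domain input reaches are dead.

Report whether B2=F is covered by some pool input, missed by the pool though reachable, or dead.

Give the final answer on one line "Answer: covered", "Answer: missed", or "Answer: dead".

B2=F is recorded by pool input(s) 1, 3, 4, 5, 6, 7 -> covered

Answer: covered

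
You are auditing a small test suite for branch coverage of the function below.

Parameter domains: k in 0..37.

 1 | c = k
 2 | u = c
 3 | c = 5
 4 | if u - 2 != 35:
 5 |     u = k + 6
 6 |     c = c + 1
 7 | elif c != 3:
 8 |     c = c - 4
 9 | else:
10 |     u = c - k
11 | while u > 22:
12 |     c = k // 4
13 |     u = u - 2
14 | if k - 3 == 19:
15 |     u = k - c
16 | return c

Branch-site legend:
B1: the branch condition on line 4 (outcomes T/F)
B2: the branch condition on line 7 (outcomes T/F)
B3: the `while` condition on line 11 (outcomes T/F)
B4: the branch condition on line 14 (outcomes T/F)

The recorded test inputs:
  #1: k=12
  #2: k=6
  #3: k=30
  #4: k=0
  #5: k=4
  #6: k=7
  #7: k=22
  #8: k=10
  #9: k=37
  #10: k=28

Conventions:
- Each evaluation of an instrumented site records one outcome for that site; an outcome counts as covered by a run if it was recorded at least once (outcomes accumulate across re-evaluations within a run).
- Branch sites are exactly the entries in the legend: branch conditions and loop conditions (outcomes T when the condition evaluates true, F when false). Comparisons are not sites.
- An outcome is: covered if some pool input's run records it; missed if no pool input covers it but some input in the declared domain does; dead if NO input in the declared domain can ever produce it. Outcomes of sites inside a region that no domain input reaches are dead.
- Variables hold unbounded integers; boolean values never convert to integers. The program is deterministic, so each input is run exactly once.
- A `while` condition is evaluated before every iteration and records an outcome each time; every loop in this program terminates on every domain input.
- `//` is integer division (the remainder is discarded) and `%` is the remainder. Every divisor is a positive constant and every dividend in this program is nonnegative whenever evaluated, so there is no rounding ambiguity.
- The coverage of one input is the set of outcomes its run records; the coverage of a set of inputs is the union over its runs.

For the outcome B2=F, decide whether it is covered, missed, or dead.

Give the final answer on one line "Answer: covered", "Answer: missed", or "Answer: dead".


no pool input records B2=F
checking all 38 inputs in the declared domain: B2=F is never recorded -> dead
Answer: dead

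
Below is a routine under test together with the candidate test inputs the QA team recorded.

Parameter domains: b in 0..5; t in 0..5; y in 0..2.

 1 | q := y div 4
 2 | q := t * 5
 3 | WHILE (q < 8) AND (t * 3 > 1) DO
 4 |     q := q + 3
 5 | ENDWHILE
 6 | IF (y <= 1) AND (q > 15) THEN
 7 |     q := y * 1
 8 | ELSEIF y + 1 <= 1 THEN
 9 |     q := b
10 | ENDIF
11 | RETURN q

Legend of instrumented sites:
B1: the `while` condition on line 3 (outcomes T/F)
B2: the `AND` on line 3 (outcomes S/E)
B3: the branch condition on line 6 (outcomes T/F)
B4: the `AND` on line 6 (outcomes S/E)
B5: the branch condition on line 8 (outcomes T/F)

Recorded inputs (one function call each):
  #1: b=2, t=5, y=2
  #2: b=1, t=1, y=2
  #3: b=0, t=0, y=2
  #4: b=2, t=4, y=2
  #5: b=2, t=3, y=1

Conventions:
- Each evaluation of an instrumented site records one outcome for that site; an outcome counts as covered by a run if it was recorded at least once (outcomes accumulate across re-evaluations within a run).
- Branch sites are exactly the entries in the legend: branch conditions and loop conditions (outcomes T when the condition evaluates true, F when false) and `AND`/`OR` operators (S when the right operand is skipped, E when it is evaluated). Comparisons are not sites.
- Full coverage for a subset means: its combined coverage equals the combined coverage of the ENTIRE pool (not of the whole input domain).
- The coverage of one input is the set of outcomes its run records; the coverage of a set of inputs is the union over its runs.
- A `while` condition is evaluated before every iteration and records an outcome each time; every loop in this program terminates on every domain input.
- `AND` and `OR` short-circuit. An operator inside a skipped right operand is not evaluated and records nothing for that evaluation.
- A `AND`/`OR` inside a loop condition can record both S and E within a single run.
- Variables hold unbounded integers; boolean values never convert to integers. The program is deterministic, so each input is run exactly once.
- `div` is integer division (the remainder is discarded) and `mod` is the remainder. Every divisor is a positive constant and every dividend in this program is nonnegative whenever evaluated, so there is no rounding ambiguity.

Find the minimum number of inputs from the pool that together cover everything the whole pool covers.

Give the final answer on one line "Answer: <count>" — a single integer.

run #1 (b=2, t=5, y=2) records B1=F, B2=S, B3=F, B4=S, B5=F
run #2 (b=1, t=1, y=2) records B1=T, B1=F, B2=S, B2=E, B3=F, B4=S, B5=F
run #3 (b=0, t=0, y=2) records B1=F, B2=E, B3=F, B4=S, B5=F
run #4 (b=2, t=4, y=2) records B1=F, B2=S, B3=F, B4=S, B5=F
run #5 (b=2, t=3, y=1) records B1=F, B2=S, B3=F, B4=E, B5=F
union over all inputs: B1=T, B1=F, B2=S, B2=E, B3=F, B4=S, B4=E, B5=F (8 outcomes)
no size-1 subset reaches all 8 outcomes (best union: 7/8)
inputs {2, 5} (size 2) cover everything; no size-2 subset with a lexicographically smaller index list covers all 8

Answer: 2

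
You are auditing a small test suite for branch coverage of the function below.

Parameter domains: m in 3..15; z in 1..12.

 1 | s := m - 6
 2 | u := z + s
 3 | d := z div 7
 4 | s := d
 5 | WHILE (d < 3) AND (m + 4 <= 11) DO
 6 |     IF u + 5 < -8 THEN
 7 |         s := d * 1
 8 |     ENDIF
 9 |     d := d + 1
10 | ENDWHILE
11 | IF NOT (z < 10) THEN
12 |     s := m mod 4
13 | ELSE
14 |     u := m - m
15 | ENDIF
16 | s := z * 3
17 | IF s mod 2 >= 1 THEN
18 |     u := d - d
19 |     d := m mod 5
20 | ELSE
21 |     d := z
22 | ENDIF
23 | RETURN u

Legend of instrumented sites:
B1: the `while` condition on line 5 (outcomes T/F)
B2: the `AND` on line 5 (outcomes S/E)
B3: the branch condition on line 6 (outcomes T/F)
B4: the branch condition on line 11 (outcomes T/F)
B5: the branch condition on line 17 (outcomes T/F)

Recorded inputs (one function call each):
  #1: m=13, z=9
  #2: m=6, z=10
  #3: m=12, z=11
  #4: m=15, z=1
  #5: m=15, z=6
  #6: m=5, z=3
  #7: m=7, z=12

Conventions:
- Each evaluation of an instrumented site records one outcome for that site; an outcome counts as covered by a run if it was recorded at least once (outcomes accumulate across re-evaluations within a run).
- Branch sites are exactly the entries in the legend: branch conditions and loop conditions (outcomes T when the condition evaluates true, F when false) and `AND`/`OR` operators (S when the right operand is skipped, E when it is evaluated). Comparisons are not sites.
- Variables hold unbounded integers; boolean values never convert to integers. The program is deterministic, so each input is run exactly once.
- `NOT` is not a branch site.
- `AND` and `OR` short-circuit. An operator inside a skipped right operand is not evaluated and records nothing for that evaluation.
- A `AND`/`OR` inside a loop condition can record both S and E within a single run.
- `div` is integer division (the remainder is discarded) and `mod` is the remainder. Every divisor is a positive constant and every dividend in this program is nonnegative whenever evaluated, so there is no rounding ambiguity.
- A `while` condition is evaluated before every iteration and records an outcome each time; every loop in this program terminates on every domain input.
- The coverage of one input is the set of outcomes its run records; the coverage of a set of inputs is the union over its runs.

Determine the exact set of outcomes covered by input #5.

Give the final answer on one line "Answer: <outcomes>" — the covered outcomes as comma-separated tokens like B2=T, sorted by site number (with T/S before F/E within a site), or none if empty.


Tracing the run of input #5 (m=15, z=6):
  B2->E, B1->F, B4->F, B5->F
deduplicating events, the covered set is: B1=F, B2=E, B4=F, B5=F
Answer: B1=F, B2=E, B4=F, B5=F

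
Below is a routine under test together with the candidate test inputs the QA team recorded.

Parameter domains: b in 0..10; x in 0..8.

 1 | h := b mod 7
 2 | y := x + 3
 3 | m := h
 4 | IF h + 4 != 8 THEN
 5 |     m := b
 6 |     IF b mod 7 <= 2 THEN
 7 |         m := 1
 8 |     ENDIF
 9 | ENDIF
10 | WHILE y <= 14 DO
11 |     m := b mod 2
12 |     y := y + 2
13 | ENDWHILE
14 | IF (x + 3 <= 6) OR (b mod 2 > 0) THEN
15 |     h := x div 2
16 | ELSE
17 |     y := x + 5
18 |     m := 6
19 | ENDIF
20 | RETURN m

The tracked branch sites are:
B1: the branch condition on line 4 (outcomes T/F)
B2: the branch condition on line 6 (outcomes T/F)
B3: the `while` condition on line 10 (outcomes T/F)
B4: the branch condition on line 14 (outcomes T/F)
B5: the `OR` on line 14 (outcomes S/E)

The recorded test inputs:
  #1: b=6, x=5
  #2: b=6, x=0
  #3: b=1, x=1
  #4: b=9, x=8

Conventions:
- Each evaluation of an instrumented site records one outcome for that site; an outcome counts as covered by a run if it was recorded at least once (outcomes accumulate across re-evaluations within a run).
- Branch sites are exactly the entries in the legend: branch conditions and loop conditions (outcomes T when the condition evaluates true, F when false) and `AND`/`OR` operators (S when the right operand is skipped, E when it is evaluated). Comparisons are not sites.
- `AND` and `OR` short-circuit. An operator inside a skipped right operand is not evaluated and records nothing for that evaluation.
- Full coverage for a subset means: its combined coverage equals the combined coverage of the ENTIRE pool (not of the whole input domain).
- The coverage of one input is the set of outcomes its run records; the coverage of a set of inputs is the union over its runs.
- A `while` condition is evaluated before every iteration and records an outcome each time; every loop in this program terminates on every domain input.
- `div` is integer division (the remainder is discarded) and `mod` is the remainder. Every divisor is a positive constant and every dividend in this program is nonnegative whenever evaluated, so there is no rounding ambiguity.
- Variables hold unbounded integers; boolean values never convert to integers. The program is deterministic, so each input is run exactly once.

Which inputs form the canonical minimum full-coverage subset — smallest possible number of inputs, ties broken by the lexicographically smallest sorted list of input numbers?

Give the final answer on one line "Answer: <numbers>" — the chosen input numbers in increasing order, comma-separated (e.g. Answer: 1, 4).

run #1 (b=6, x=5) runs B1->T, B2->F, B3->T, B3->T, B3->T, B3->T, B3->F, B5->E, B4->F; records B1=T, B2=F, B3=T, B3=F, B4=F, B5=E
run #2 (b=6, x=0) runs B1->T, B2->F, B3->T, B3->T, B3->T, B3->T, B3->T, B3->T, B3->F, B5->S, B4->T; records B1=T, B2=F, B3=T, B3=F, B4=T, B5=S
run #3 (b=1, x=1) runs B1->T, B2->T, B3->T, B3->T, B3->T, B3->T, B3->T, B3->T, B3->F, B5->S, B4->T; records B1=T, B2=T, B3=T, B3=F, B4=T, B5=S
run #4 (b=9, x=8) runs B1->T, B2->T, B3->T, B3->T, B3->F, B5->E, B4->T; records B1=T, B2=T, B3=T, B3=F, B4=T, B5=E
pool-wide coverage (9 outcomes): B1=T, B2=T, B2=F, B3=T, B3=F, B4=T, B4=F, B5=S, B5=E
no size-1 subset reaches all 9 outcomes (best union: 6/9)
the canonical winner is {1, 3}: size 2, full 9-outcome coverage, earliest index list among size-2 covers

Answer: 1, 3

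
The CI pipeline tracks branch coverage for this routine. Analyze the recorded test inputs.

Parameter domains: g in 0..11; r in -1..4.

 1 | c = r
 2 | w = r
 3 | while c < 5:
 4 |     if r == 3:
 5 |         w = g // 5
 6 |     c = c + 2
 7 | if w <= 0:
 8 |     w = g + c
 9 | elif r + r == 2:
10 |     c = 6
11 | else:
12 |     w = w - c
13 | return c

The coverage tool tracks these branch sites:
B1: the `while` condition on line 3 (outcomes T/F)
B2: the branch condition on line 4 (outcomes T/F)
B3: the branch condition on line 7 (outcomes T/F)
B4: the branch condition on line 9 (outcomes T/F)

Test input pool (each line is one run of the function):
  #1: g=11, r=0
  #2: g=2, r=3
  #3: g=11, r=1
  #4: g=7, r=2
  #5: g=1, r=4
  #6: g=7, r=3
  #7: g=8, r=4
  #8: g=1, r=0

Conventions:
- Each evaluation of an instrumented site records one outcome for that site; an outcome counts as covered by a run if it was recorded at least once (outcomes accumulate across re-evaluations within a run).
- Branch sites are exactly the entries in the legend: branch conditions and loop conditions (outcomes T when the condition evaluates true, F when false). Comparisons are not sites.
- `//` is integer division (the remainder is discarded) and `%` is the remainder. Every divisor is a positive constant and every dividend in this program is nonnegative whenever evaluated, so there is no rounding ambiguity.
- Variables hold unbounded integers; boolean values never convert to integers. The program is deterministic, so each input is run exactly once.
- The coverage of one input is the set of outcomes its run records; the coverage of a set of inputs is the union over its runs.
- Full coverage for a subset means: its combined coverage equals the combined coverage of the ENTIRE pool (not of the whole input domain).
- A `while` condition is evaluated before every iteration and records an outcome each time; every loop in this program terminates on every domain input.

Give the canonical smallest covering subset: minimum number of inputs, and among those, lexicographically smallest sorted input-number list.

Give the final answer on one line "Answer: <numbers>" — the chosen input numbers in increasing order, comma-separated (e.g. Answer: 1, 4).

test 1 (g=11, r=0) fires B1->T, B2->F, B1->T, B2->F, B1->T, B2->F, B1->F, B3->T; hits B1=T, B1=F, B2=F, B3=T
test 2 (g=2, r=3) fires B1->T, B2->T, B1->F, B3->T; hits B1=T, B1=F, B2=T, B3=T
test 3 (g=11, r=1) fires B1->T, B2->F, B1->T, B2->F, B1->F, B3->F, B4->T; hits B1=T, B1=F, B2=F, B3=F, B4=T
test 4 (g=7, r=2) fires B1->T, B2->F, B1->T, B2->F, B1->F, B3->F, B4->F; hits B1=T, B1=F, B2=F, B3=F, B4=F
test 5 (g=1, r=4) fires B1->T, B2->F, B1->F, B3->F, B4->F; hits B1=T, B1=F, B2=F, B3=F, B4=F
test 6 (g=7, r=3) fires B1->T, B2->T, B1->F, B3->F, B4->F; hits B1=T, B1=F, B2=T, B3=F, B4=F
test 7 (g=8, r=4) fires B1->T, B2->F, B1->F, B3->F, B4->F; hits B1=T, B1=F, B2=F, B3=F, B4=F
test 8 (g=1, r=0) fires B1->T, B2->F, B1->T, B2->F, B1->T, B2->F, B1->F, B3->T; hits B1=T, B1=F, B2=F, B3=T
pool-wide coverage (8 outcomes): B1=T, B1=F, B2=T, B2=F, B3=T, B3=F, B4=T, B4=F
size 1 is not enough: best union over all size-1 subsets is 5/8
size 2 is not enough: best union over all size-2 subsets is 7/8
the canonical winner is {1, 3, 6}: size 3, full 8-outcome coverage, earliest index list among size-3 covers

Answer: 1, 3, 6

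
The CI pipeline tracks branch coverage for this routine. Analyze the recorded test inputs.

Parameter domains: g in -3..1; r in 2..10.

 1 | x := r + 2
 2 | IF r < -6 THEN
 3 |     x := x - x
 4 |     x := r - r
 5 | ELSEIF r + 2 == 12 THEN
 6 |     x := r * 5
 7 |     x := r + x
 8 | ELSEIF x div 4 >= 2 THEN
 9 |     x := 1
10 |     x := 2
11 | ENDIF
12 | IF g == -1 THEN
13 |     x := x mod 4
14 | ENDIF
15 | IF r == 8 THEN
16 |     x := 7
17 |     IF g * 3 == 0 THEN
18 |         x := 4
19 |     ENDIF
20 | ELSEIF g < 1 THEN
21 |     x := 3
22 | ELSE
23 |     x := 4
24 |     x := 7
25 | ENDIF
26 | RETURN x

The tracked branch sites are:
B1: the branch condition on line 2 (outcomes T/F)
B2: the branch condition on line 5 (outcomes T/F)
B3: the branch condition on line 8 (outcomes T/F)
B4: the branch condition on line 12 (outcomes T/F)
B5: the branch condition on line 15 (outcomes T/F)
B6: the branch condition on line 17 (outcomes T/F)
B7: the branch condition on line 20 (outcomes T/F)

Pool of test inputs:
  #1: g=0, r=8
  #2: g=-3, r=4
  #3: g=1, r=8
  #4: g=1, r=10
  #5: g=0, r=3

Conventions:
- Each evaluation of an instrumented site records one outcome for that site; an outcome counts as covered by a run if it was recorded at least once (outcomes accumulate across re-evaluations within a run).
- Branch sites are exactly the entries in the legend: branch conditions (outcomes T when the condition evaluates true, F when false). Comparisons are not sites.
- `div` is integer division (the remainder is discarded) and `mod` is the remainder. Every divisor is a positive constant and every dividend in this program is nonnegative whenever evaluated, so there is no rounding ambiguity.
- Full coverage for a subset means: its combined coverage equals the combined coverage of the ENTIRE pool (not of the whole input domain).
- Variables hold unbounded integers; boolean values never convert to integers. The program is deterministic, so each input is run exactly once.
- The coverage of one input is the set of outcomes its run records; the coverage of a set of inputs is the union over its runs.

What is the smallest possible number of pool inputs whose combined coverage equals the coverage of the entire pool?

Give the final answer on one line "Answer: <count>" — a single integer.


#1 (g=0, r=8) -> B1->F, B2->F, B3->T, B4->F, B5->T, B6->T; covered: B1=F, B2=F, B3=T, B4=F, B5=T, B6=T
#2 (g=-3, r=4) -> B1->F, B2->F, B3->F, B4->F, B5->F, B7->T; covered: B1=F, B2=F, B3=F, B4=F, B5=F, B7=T
#3 (g=1, r=8) -> B1->F, B2->F, B3->T, B4->F, B5->T, B6->F; covered: B1=F, B2=F, B3=T, B4=F, B5=T, B6=F
#4 (g=1, r=10) -> B1->F, B2->T, B4->F, B5->F, B7->F; covered: B1=F, B2=T, B4=F, B5=F, B7=F
#5 (g=0, r=3) -> B1->F, B2->F, B3->F, B4->F, B5->F, B7->T; covered: B1=F, B2=F, B3=F, B4=F, B5=F, B7=T
the full pool covers 12 outcomes: B1=F, B2=T, B2=F, B3=T, B3=F, B4=F, B5=T, B5=F, B6=T, B6=F, B7=T, B7=F
size 1 is not enough: best union over all size-1 subsets is 6/12
size 2 is not enough: best union over all size-2 subsets is 9/12
size 3 is not enough: best union over all size-3 subsets is 11/12
at size 4, {1, 2, 3, 4} reaches all 12 outcomes; every lexicographically earlier size-4 subset fails
Answer: 4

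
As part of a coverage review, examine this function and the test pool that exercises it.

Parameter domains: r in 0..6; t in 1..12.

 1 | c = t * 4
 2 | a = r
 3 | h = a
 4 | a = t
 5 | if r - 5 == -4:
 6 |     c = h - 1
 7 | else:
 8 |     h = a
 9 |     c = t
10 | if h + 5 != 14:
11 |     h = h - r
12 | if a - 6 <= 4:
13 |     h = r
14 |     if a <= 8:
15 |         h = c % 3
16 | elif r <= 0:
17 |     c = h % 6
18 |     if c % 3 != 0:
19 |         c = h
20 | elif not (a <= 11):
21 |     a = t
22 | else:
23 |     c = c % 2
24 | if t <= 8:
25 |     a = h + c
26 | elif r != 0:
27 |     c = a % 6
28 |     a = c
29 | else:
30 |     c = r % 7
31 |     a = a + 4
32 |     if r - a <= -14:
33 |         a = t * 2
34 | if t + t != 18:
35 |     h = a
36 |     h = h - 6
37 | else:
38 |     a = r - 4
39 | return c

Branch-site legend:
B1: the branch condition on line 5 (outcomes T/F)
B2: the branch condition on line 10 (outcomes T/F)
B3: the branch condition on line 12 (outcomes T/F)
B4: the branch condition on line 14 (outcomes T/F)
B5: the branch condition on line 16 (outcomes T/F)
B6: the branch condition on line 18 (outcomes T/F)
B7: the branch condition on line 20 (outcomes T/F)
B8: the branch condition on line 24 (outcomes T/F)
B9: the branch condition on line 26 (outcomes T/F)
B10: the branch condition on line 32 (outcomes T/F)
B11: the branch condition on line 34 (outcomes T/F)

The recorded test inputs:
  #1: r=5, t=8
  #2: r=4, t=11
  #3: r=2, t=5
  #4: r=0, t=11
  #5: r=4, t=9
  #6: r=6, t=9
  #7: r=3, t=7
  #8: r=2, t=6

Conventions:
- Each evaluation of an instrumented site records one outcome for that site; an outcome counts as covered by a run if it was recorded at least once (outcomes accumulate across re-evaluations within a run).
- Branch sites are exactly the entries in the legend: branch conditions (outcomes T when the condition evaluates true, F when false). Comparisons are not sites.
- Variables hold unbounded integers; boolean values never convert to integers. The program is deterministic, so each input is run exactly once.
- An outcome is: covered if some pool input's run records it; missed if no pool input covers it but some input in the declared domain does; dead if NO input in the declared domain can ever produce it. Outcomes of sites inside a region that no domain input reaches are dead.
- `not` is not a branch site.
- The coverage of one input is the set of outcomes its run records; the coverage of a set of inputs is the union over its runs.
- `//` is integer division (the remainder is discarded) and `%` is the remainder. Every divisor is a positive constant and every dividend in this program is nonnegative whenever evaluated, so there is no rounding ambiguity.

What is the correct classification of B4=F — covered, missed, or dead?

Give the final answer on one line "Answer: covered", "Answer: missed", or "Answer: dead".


B4=F is recorded by pool input(s) 5, 6 -> covered
Answer: covered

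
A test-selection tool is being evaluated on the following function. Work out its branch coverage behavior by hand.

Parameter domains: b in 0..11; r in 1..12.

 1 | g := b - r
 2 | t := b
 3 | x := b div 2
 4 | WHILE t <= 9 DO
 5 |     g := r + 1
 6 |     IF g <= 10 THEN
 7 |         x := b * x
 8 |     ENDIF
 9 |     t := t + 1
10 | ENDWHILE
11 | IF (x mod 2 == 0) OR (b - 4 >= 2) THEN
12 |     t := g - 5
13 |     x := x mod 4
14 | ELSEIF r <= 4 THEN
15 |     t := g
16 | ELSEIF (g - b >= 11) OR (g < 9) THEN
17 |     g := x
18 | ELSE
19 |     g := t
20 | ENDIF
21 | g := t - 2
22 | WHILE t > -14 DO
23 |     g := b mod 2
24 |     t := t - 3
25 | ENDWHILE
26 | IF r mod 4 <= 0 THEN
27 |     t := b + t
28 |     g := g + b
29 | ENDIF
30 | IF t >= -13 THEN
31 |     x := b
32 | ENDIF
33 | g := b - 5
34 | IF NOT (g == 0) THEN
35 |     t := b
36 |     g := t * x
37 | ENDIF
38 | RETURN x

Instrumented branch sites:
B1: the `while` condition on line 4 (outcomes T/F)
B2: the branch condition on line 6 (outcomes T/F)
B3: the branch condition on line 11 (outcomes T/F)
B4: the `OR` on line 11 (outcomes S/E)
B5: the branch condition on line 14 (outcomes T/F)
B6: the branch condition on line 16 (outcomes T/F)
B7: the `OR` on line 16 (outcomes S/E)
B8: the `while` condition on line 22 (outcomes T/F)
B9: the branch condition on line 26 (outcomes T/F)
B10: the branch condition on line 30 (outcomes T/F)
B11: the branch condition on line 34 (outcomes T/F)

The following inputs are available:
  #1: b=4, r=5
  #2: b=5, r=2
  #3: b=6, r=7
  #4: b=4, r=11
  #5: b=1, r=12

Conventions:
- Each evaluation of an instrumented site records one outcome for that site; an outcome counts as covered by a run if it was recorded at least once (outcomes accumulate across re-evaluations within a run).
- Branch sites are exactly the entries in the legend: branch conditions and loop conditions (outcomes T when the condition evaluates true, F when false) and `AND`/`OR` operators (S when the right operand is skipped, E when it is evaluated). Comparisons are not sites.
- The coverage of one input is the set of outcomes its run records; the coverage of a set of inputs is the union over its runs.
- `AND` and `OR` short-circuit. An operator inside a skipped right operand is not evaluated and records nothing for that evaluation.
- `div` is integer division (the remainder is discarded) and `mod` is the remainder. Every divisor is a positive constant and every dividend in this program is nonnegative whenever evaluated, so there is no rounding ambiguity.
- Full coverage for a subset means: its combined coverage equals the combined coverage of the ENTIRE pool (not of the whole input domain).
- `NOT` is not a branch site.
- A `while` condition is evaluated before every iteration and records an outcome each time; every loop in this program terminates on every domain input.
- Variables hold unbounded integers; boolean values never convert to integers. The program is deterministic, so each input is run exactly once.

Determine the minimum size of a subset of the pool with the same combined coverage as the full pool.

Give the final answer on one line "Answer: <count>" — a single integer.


input #1 (b=4, r=5): events B1->T, B2->T, B1->T, B2->T, B1->T, B2->T, B1->T, B2->T, B1->T, B2->T, B1->T, B2->T, B1->F, B4->S, ...; covers B1=T, B1=F, B2=T, B3=T, B4=S, B8=T, B8=F, B9=F, B10=F, B11=T
input #2 (b=5, r=2): events B1->T, B2->T, B1->T, B2->T, B1->T, B2->T, B1->T, B2->T, B1->T, B2->T, B1->F, B4->S, B3->T, B8->T, ...; covers B1=T, B1=F, B2=T, B3=T, B4=S, B8=T, B8=F, B9=F, B10=F, B11=F
input #3 (b=6, r=7): events B1->T, B2->T, B1->T, B2->T, B1->T, B2->T, B1->T, B2->T, B1->F, B4->S, B3->T, B8->T, B8->T, B8->T, ...; covers B1=T, B1=F, B2=T, B3=T, B4=S, B8=T, B8=F, B9=F, B10=F, B11=T
input #4 (b=4, r=11): events B1->T, B2->F, B1->T, B2->F, B1->T, B2->F, B1->T, B2->F, B1->T, B2->F, B1->T, B2->F, B1->F, B4->S, ...; covers B1=T, B1=F, B2=F, B3=T, B4=S, B8=T, B8=F, B9=F, B10=F, B11=T
input #5 (b=1, r=12): events B1->T, B2->F, B1->T, B2->F, B1->T, B2->F, B1->T, B2->F, B1->T, B2->F, B1->T, B2->F, B1->T, B2->F, ...; covers B1=T, B1=F, B2=F, B3=T, B4=S, B8=T, B8=F, B9=T, B10=F, B11=T
union over all inputs: B1=T, B1=F, B2=T, B2=F, B3=T, B4=S, B8=T, B8=F, B9=T, B9=F, B10=F, B11=T, B11=F (13 outcomes)
size 1 is not enough: best union over all size-1 subsets is 10/13
size 2: inputs {2, 5} cover all 13 outcomes, and no lexicographically smaller subset of this size does
Answer: 2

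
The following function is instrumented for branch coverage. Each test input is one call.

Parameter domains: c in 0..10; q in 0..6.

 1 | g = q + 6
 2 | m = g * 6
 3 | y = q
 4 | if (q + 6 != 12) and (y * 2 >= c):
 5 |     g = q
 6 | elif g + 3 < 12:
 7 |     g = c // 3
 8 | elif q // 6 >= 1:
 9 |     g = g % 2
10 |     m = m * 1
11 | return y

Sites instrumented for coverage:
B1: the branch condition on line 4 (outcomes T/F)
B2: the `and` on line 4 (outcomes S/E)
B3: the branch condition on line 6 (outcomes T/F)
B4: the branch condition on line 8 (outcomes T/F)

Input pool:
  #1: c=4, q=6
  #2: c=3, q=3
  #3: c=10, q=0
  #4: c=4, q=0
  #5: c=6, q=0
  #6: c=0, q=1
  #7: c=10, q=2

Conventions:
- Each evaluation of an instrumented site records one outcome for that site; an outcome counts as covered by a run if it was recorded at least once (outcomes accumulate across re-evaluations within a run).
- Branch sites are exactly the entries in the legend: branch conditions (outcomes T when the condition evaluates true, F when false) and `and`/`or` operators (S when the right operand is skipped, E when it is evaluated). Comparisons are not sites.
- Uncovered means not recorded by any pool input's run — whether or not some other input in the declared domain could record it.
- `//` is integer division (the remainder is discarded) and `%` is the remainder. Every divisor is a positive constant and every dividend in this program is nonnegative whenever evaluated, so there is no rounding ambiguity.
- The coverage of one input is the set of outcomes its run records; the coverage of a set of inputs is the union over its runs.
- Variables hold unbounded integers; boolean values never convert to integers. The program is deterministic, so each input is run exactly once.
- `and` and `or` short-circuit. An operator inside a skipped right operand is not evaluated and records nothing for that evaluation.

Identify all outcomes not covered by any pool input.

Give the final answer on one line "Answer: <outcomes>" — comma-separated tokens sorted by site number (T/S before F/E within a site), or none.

run #1 (c=4, q=6) runs B2->S, B1->F, B3->F, B4->T; records B1=F, B2=S, B3=F, B4=T
run #2 (c=3, q=3) runs B2->E, B1->T; records B1=T, B2=E
run #3 (c=10, q=0) runs B2->E, B1->F, B3->T; records B1=F, B2=E, B3=T
run #4 (c=4, q=0) runs B2->E, B1->F, B3->T; records B1=F, B2=E, B3=T
run #5 (c=6, q=0) runs B2->E, B1->F, B3->T; records B1=F, B2=E, B3=T
run #6 (c=0, q=1) runs B2->E, B1->T; records B1=T, B2=E
run #7 (c=10, q=2) runs B2->E, B1->F, B3->T; records B1=F, B2=E, B3=T
union over the pool: B1=T, B1=F, B2=S, B2=E, B3=T, B3=F, B4=T
uncovered (1 of 8): B4=F

Answer: B4=F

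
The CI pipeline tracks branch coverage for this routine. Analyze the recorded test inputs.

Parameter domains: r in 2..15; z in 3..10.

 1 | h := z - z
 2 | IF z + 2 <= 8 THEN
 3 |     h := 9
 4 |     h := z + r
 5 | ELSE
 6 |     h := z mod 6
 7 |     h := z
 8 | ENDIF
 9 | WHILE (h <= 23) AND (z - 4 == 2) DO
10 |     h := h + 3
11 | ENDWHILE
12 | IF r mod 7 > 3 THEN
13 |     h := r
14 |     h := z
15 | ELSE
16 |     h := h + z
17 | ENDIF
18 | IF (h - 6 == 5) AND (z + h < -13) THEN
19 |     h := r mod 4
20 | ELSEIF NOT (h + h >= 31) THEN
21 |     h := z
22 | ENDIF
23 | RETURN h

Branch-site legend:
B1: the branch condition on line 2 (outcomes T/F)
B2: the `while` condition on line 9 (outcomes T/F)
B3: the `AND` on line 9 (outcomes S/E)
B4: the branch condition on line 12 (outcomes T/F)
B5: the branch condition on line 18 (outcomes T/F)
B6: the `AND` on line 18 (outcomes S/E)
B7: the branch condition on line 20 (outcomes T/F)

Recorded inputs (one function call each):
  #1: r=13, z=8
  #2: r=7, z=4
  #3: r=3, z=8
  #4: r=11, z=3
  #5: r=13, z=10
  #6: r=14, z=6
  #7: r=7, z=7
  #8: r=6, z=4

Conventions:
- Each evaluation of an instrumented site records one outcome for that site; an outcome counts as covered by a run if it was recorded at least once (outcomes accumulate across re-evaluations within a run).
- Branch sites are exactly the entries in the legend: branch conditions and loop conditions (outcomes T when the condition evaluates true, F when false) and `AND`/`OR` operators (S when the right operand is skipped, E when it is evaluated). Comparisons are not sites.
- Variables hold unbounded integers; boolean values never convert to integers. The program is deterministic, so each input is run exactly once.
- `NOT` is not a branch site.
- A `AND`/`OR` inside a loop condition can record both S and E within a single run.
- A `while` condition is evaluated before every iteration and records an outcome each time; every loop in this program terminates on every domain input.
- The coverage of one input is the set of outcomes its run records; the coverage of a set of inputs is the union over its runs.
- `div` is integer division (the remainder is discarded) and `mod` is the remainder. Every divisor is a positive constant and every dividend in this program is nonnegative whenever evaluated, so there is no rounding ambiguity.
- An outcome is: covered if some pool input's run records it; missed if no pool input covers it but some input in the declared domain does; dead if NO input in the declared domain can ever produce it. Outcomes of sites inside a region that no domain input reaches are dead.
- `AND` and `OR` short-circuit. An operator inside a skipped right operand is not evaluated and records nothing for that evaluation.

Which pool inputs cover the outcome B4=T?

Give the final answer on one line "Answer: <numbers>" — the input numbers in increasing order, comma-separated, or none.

input #1 (r=13, z=8): hits B4=T
input #2 (r=7, z=4): never hits B4=T
input #3 (r=3, z=8): never hits B4=T
input #4 (r=11, z=3): hits B4=T
input #5 (r=13, z=10): hits B4=T
input #6 (r=14, z=6): never hits B4=T
input #7 (r=7, z=7): never hits B4=T
input #8 (r=6, z=4): hits B4=T

Answer: 1, 4, 5, 8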